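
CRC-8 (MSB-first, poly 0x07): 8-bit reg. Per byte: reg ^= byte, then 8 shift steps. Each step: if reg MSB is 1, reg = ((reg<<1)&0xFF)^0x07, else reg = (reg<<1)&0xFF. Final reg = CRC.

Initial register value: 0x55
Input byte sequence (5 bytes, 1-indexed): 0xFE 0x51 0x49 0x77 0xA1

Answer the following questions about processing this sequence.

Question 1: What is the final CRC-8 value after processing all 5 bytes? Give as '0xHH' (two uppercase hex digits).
After byte 1 (0xFE): reg=0x58
After byte 2 (0x51): reg=0x3F
After byte 3 (0x49): reg=0x45
After byte 4 (0x77): reg=0x9E
After byte 5 (0xA1): reg=0xBD

Answer: 0xBD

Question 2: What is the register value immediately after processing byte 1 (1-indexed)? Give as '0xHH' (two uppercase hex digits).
After byte 1 (0xFE): reg=0x58

Answer: 0x58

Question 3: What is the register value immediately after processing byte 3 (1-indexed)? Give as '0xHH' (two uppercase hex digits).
Answer: 0x45

Derivation:
After byte 1 (0xFE): reg=0x58
After byte 2 (0x51): reg=0x3F
After byte 3 (0x49): reg=0x45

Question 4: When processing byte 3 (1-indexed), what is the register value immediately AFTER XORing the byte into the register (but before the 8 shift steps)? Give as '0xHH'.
Register before byte 3: 0x3F
Byte 3: 0x49
0x3F XOR 0x49 = 0x76

Answer: 0x76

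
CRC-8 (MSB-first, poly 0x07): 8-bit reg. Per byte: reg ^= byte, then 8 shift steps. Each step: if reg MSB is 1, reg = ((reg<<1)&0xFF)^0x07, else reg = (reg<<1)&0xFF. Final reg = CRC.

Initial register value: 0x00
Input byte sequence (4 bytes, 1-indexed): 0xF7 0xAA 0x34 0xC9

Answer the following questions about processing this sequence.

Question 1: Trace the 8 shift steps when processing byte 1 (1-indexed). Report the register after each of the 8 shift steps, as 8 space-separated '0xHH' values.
Register before byte 1: 0x00
After XOR with byte 0xF7: 0xF7

Answer: 0xE9 0xD5 0xAD 0x5D 0xBA 0x73 0xE6 0xCB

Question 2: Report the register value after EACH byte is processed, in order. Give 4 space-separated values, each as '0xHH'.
0xCB 0x20 0x6C 0x72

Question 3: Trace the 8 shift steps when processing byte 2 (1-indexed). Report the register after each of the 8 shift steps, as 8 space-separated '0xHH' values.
After byte 1 (0xF7): reg=0xCB
Register before byte 2: 0xCB
After XOR with byte 0xAA: 0x61

Answer: 0xC2 0x83 0x01 0x02 0x04 0x08 0x10 0x20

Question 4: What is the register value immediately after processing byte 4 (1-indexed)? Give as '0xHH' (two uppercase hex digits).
After byte 1 (0xF7): reg=0xCB
After byte 2 (0xAA): reg=0x20
After byte 3 (0x34): reg=0x6C
After byte 4 (0xC9): reg=0x72

Answer: 0x72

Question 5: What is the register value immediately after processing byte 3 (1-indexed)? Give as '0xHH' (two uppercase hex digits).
After byte 1 (0xF7): reg=0xCB
After byte 2 (0xAA): reg=0x20
After byte 3 (0x34): reg=0x6C

Answer: 0x6C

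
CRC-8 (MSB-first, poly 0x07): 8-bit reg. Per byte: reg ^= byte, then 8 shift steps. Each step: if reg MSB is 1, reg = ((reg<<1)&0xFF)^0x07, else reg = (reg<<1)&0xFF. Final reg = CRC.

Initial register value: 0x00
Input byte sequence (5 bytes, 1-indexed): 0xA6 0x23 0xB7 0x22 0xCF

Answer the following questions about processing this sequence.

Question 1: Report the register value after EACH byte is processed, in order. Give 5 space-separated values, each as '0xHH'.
0x7B 0x8F 0xA8 0xBF 0x57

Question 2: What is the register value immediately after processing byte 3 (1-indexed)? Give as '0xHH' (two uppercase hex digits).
After byte 1 (0xA6): reg=0x7B
After byte 2 (0x23): reg=0x8F
After byte 3 (0xB7): reg=0xA8

Answer: 0xA8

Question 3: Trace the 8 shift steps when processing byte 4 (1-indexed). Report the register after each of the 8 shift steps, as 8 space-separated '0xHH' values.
Answer: 0x13 0x26 0x4C 0x98 0x37 0x6E 0xDC 0xBF

Derivation:
After byte 1 (0xA6): reg=0x7B
After byte 2 (0x23): reg=0x8F
After byte 3 (0xB7): reg=0xA8
Register before byte 4: 0xA8
After XOR with byte 0x22: 0x8A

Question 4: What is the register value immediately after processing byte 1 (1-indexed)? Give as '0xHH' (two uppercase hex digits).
After byte 1 (0xA6): reg=0x7B

Answer: 0x7B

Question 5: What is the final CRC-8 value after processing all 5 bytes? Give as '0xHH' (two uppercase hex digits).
After byte 1 (0xA6): reg=0x7B
After byte 2 (0x23): reg=0x8F
After byte 3 (0xB7): reg=0xA8
After byte 4 (0x22): reg=0xBF
After byte 5 (0xCF): reg=0x57

Answer: 0x57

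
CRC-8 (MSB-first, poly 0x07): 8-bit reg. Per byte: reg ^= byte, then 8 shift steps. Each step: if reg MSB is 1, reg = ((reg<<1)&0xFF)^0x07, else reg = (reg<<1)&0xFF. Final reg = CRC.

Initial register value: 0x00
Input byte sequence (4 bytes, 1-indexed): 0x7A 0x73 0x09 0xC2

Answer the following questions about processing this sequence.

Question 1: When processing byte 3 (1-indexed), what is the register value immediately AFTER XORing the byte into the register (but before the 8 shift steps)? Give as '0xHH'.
Answer: 0x77

Derivation:
Register before byte 3: 0x7E
Byte 3: 0x09
0x7E XOR 0x09 = 0x77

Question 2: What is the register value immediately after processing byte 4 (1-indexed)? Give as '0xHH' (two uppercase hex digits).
After byte 1 (0x7A): reg=0x61
After byte 2 (0x73): reg=0x7E
After byte 3 (0x09): reg=0x42
After byte 4 (0xC2): reg=0x89

Answer: 0x89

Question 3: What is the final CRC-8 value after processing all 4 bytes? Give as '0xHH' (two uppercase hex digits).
Answer: 0x89

Derivation:
After byte 1 (0x7A): reg=0x61
After byte 2 (0x73): reg=0x7E
After byte 3 (0x09): reg=0x42
After byte 4 (0xC2): reg=0x89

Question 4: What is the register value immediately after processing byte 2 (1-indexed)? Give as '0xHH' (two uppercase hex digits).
Answer: 0x7E

Derivation:
After byte 1 (0x7A): reg=0x61
After byte 2 (0x73): reg=0x7E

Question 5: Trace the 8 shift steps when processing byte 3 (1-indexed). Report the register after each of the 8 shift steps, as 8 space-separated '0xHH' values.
Answer: 0xEE 0xDB 0xB1 0x65 0xCA 0x93 0x21 0x42

Derivation:
After byte 1 (0x7A): reg=0x61
After byte 2 (0x73): reg=0x7E
Register before byte 3: 0x7E
After XOR with byte 0x09: 0x77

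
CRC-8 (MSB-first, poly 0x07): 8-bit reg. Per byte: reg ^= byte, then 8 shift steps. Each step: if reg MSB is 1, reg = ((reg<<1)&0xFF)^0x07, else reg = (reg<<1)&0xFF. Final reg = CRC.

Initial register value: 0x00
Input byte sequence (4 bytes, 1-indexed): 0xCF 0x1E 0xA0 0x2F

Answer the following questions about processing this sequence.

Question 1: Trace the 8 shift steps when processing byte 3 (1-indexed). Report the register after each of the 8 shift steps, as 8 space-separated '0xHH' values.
Answer: 0xAF 0x59 0xB2 0x63 0xC6 0x8B 0x11 0x22

Derivation:
After byte 1 (0xCF): reg=0x63
After byte 2 (0x1E): reg=0x74
Register before byte 3: 0x74
After XOR with byte 0xA0: 0xD4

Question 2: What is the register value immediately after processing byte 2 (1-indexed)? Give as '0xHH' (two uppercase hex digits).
Answer: 0x74

Derivation:
After byte 1 (0xCF): reg=0x63
After byte 2 (0x1E): reg=0x74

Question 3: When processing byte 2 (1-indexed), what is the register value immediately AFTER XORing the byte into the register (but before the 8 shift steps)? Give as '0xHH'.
Register before byte 2: 0x63
Byte 2: 0x1E
0x63 XOR 0x1E = 0x7D

Answer: 0x7D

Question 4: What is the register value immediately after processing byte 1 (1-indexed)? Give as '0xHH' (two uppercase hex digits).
Answer: 0x63

Derivation:
After byte 1 (0xCF): reg=0x63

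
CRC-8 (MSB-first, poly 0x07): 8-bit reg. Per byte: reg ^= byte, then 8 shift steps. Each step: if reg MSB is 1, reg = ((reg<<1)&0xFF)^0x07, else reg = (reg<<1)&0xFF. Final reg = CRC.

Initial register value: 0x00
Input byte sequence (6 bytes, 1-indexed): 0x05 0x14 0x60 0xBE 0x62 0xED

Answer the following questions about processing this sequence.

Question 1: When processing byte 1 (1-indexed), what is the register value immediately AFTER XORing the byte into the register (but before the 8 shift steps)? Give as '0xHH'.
Answer: 0x05

Derivation:
Register before byte 1: 0x00
Byte 1: 0x05
0x00 XOR 0x05 = 0x05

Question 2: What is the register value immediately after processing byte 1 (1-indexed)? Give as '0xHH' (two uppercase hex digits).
After byte 1 (0x05): reg=0x1B

Answer: 0x1B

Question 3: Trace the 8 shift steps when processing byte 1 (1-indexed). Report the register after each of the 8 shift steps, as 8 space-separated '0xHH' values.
Answer: 0x0A 0x14 0x28 0x50 0xA0 0x47 0x8E 0x1B

Derivation:
Register before byte 1: 0x00
After XOR with byte 0x05: 0x05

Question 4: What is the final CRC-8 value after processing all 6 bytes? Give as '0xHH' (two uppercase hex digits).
After byte 1 (0x05): reg=0x1B
After byte 2 (0x14): reg=0x2D
After byte 3 (0x60): reg=0xE4
After byte 4 (0xBE): reg=0x81
After byte 5 (0x62): reg=0xA7
After byte 6 (0xED): reg=0xF1

Answer: 0xF1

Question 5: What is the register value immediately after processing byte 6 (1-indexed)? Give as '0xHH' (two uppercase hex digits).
After byte 1 (0x05): reg=0x1B
After byte 2 (0x14): reg=0x2D
After byte 3 (0x60): reg=0xE4
After byte 4 (0xBE): reg=0x81
After byte 5 (0x62): reg=0xA7
After byte 6 (0xED): reg=0xF1

Answer: 0xF1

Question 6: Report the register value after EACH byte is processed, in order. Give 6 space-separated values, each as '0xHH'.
0x1B 0x2D 0xE4 0x81 0xA7 0xF1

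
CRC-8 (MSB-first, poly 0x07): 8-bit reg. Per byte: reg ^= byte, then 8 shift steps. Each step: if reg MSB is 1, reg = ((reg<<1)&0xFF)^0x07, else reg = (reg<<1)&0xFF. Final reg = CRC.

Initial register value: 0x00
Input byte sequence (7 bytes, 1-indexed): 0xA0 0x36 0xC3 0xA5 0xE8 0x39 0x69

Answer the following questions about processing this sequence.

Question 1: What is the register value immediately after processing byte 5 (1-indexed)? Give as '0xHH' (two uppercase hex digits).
After byte 1 (0xA0): reg=0x69
After byte 2 (0x36): reg=0x9A
After byte 3 (0xC3): reg=0x88
After byte 4 (0xA5): reg=0xC3
After byte 5 (0xE8): reg=0xD1

Answer: 0xD1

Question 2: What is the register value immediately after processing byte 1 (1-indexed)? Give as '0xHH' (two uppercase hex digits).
After byte 1 (0xA0): reg=0x69

Answer: 0x69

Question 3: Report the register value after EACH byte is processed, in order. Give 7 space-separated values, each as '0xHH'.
0x69 0x9A 0x88 0xC3 0xD1 0x96 0xF3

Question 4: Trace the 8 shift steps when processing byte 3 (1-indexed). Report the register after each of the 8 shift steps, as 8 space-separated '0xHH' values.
Answer: 0xB2 0x63 0xC6 0x8B 0x11 0x22 0x44 0x88

Derivation:
After byte 1 (0xA0): reg=0x69
After byte 2 (0x36): reg=0x9A
Register before byte 3: 0x9A
After XOR with byte 0xC3: 0x59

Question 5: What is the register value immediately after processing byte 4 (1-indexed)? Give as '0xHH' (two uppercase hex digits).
After byte 1 (0xA0): reg=0x69
After byte 2 (0x36): reg=0x9A
After byte 3 (0xC3): reg=0x88
After byte 4 (0xA5): reg=0xC3

Answer: 0xC3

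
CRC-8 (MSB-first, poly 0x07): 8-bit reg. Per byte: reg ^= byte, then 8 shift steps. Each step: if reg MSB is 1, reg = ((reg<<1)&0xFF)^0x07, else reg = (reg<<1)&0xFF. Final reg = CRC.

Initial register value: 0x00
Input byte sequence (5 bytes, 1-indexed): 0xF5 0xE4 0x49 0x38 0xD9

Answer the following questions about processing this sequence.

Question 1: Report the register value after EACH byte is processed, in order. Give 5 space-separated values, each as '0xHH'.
0xC5 0xE7 0x43 0x66 0x34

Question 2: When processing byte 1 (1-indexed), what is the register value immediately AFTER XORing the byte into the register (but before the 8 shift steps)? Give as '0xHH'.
Register before byte 1: 0x00
Byte 1: 0xF5
0x00 XOR 0xF5 = 0xF5

Answer: 0xF5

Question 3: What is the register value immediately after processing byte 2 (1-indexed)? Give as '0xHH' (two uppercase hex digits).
Answer: 0xE7

Derivation:
After byte 1 (0xF5): reg=0xC5
After byte 2 (0xE4): reg=0xE7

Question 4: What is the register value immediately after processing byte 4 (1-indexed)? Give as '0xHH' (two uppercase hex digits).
After byte 1 (0xF5): reg=0xC5
After byte 2 (0xE4): reg=0xE7
After byte 3 (0x49): reg=0x43
After byte 4 (0x38): reg=0x66

Answer: 0x66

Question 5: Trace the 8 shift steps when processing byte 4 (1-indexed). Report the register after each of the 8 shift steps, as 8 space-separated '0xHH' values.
After byte 1 (0xF5): reg=0xC5
After byte 2 (0xE4): reg=0xE7
After byte 3 (0x49): reg=0x43
Register before byte 4: 0x43
After XOR with byte 0x38: 0x7B

Answer: 0xF6 0xEB 0xD1 0xA5 0x4D 0x9A 0x33 0x66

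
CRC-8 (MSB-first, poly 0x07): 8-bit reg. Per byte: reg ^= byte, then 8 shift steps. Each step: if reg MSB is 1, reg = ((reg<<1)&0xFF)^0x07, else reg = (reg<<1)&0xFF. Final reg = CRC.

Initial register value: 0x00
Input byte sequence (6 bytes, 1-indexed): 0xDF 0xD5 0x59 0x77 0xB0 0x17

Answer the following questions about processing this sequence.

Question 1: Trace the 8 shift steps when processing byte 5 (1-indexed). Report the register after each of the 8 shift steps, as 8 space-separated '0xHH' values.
After byte 1 (0xDF): reg=0x13
After byte 2 (0xD5): reg=0x5C
After byte 3 (0x59): reg=0x1B
After byte 4 (0x77): reg=0x03
Register before byte 5: 0x03
After XOR with byte 0xB0: 0xB3

Answer: 0x61 0xC2 0x83 0x01 0x02 0x04 0x08 0x10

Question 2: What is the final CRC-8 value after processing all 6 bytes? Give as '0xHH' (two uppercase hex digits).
After byte 1 (0xDF): reg=0x13
After byte 2 (0xD5): reg=0x5C
After byte 3 (0x59): reg=0x1B
After byte 4 (0x77): reg=0x03
After byte 5 (0xB0): reg=0x10
After byte 6 (0x17): reg=0x15

Answer: 0x15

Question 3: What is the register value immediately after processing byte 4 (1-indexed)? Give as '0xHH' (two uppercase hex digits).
Answer: 0x03

Derivation:
After byte 1 (0xDF): reg=0x13
After byte 2 (0xD5): reg=0x5C
After byte 3 (0x59): reg=0x1B
After byte 4 (0x77): reg=0x03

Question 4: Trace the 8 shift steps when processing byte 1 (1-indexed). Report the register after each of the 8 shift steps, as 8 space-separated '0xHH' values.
Register before byte 1: 0x00
After XOR with byte 0xDF: 0xDF

Answer: 0xB9 0x75 0xEA 0xD3 0xA1 0x45 0x8A 0x13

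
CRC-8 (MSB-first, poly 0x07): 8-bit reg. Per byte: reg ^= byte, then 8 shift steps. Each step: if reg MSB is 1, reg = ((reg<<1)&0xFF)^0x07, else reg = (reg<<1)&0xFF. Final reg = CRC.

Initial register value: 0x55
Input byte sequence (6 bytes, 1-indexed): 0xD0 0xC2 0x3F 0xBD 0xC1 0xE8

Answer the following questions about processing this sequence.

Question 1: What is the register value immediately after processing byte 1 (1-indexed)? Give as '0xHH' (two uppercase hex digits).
After byte 1 (0xD0): reg=0x92

Answer: 0x92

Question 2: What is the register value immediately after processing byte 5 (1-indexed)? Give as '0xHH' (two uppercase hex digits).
Answer: 0xB5

Derivation:
After byte 1 (0xD0): reg=0x92
After byte 2 (0xC2): reg=0xB7
After byte 3 (0x3F): reg=0xB1
After byte 4 (0xBD): reg=0x24
After byte 5 (0xC1): reg=0xB5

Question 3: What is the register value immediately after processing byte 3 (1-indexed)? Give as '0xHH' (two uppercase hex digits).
Answer: 0xB1

Derivation:
After byte 1 (0xD0): reg=0x92
After byte 2 (0xC2): reg=0xB7
After byte 3 (0x3F): reg=0xB1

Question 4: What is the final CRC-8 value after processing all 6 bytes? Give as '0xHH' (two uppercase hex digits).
After byte 1 (0xD0): reg=0x92
After byte 2 (0xC2): reg=0xB7
After byte 3 (0x3F): reg=0xB1
After byte 4 (0xBD): reg=0x24
After byte 5 (0xC1): reg=0xB5
After byte 6 (0xE8): reg=0x94

Answer: 0x94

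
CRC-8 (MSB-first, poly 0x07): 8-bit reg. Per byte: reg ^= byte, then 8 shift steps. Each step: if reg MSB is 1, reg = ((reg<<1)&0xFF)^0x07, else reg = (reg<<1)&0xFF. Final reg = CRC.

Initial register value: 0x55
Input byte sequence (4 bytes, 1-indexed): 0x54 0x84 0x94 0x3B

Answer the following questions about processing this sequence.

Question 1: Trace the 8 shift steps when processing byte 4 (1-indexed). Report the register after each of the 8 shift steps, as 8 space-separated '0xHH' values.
Answer: 0xAE 0x5B 0xB6 0x6B 0xD6 0xAB 0x51 0xA2

Derivation:
After byte 1 (0x54): reg=0x07
After byte 2 (0x84): reg=0x80
After byte 3 (0x94): reg=0x6C
Register before byte 4: 0x6C
After XOR with byte 0x3B: 0x57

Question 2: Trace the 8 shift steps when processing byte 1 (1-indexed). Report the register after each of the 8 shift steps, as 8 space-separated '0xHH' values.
Register before byte 1: 0x55
After XOR with byte 0x54: 0x01

Answer: 0x02 0x04 0x08 0x10 0x20 0x40 0x80 0x07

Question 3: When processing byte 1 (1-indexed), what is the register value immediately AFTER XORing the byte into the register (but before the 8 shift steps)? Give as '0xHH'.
Register before byte 1: 0x55
Byte 1: 0x54
0x55 XOR 0x54 = 0x01

Answer: 0x01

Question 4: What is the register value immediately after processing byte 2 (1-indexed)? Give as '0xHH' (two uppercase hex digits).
Answer: 0x80

Derivation:
After byte 1 (0x54): reg=0x07
After byte 2 (0x84): reg=0x80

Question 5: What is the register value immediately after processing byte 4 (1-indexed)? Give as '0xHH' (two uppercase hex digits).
Answer: 0xA2

Derivation:
After byte 1 (0x54): reg=0x07
After byte 2 (0x84): reg=0x80
After byte 3 (0x94): reg=0x6C
After byte 4 (0x3B): reg=0xA2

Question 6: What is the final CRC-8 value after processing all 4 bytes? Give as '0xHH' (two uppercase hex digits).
Answer: 0xA2

Derivation:
After byte 1 (0x54): reg=0x07
After byte 2 (0x84): reg=0x80
After byte 3 (0x94): reg=0x6C
After byte 4 (0x3B): reg=0xA2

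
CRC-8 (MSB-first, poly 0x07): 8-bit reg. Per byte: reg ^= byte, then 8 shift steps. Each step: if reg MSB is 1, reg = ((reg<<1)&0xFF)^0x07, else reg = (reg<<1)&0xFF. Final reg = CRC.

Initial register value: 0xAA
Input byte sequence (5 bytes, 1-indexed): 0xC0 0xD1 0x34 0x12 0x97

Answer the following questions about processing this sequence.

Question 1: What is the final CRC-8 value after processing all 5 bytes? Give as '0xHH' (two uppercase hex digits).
After byte 1 (0xC0): reg=0x11
After byte 2 (0xD1): reg=0x4E
After byte 3 (0x34): reg=0x61
After byte 4 (0x12): reg=0x5E
After byte 5 (0x97): reg=0x71

Answer: 0x71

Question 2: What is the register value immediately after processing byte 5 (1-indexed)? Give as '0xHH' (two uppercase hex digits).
After byte 1 (0xC0): reg=0x11
After byte 2 (0xD1): reg=0x4E
After byte 3 (0x34): reg=0x61
After byte 4 (0x12): reg=0x5E
After byte 5 (0x97): reg=0x71

Answer: 0x71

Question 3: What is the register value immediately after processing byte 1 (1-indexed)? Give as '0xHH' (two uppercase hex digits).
After byte 1 (0xC0): reg=0x11

Answer: 0x11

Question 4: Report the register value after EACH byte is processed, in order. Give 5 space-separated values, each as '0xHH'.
0x11 0x4E 0x61 0x5E 0x71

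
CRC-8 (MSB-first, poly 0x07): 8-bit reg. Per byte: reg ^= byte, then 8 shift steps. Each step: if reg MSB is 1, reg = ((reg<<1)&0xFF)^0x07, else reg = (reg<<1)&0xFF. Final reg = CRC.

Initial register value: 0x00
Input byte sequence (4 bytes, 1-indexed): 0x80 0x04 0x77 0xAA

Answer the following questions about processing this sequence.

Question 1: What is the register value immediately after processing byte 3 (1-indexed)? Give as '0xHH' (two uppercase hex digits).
After byte 1 (0x80): reg=0x89
After byte 2 (0x04): reg=0xAA
After byte 3 (0x77): reg=0x1D

Answer: 0x1D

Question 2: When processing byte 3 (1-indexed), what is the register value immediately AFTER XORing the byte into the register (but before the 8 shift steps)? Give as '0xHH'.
Answer: 0xDD

Derivation:
Register before byte 3: 0xAA
Byte 3: 0x77
0xAA XOR 0x77 = 0xDD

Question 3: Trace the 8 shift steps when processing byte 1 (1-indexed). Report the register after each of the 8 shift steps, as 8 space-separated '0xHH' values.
Register before byte 1: 0x00
After XOR with byte 0x80: 0x80

Answer: 0x07 0x0E 0x1C 0x38 0x70 0xE0 0xC7 0x89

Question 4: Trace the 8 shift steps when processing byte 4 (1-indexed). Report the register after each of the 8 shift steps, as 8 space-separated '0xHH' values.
Answer: 0x69 0xD2 0xA3 0x41 0x82 0x03 0x06 0x0C

Derivation:
After byte 1 (0x80): reg=0x89
After byte 2 (0x04): reg=0xAA
After byte 3 (0x77): reg=0x1D
Register before byte 4: 0x1D
After XOR with byte 0xAA: 0xB7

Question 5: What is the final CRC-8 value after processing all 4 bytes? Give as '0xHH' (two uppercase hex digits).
After byte 1 (0x80): reg=0x89
After byte 2 (0x04): reg=0xAA
After byte 3 (0x77): reg=0x1D
After byte 4 (0xAA): reg=0x0C

Answer: 0x0C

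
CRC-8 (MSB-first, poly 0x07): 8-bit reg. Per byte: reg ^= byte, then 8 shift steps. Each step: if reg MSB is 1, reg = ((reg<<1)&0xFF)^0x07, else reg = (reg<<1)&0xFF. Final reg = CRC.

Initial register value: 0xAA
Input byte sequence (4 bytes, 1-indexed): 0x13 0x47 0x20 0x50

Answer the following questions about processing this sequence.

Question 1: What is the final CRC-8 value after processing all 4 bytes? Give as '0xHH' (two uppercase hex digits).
After byte 1 (0x13): reg=0x26
After byte 2 (0x47): reg=0x20
After byte 3 (0x20): reg=0x00
After byte 4 (0x50): reg=0xB7

Answer: 0xB7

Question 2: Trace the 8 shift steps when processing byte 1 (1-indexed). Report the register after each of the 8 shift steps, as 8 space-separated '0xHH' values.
Answer: 0x75 0xEA 0xD3 0xA1 0x45 0x8A 0x13 0x26

Derivation:
Register before byte 1: 0xAA
After XOR with byte 0x13: 0xB9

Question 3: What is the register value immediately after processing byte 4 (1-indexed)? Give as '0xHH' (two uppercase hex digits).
After byte 1 (0x13): reg=0x26
After byte 2 (0x47): reg=0x20
After byte 3 (0x20): reg=0x00
After byte 4 (0x50): reg=0xB7

Answer: 0xB7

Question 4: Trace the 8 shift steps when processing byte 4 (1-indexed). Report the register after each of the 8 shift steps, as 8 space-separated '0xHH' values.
Answer: 0xA0 0x47 0x8E 0x1B 0x36 0x6C 0xD8 0xB7

Derivation:
After byte 1 (0x13): reg=0x26
After byte 2 (0x47): reg=0x20
After byte 3 (0x20): reg=0x00
Register before byte 4: 0x00
After XOR with byte 0x50: 0x50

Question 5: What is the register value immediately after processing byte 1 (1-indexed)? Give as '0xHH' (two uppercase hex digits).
After byte 1 (0x13): reg=0x26

Answer: 0x26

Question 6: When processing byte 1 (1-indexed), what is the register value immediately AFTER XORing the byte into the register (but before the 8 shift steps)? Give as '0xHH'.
Register before byte 1: 0xAA
Byte 1: 0x13
0xAA XOR 0x13 = 0xB9

Answer: 0xB9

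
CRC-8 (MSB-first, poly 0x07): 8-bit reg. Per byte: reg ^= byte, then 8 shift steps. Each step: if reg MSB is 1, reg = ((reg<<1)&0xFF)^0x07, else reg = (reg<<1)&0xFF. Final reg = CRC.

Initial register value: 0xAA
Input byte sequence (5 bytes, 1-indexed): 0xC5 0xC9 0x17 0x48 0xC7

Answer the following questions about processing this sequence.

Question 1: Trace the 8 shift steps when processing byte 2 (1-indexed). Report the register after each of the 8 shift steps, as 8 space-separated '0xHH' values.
Answer: 0x81 0x05 0x0A 0x14 0x28 0x50 0xA0 0x47

Derivation:
After byte 1 (0xC5): reg=0x0A
Register before byte 2: 0x0A
After XOR with byte 0xC9: 0xC3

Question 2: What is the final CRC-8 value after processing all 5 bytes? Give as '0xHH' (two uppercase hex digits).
After byte 1 (0xC5): reg=0x0A
After byte 2 (0xC9): reg=0x47
After byte 3 (0x17): reg=0xB7
After byte 4 (0x48): reg=0xF3
After byte 5 (0xC7): reg=0x8C

Answer: 0x8C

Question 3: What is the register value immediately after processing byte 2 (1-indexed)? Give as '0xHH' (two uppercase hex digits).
After byte 1 (0xC5): reg=0x0A
After byte 2 (0xC9): reg=0x47

Answer: 0x47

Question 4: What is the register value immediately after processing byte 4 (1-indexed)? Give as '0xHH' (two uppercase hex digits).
Answer: 0xF3

Derivation:
After byte 1 (0xC5): reg=0x0A
After byte 2 (0xC9): reg=0x47
After byte 3 (0x17): reg=0xB7
After byte 4 (0x48): reg=0xF3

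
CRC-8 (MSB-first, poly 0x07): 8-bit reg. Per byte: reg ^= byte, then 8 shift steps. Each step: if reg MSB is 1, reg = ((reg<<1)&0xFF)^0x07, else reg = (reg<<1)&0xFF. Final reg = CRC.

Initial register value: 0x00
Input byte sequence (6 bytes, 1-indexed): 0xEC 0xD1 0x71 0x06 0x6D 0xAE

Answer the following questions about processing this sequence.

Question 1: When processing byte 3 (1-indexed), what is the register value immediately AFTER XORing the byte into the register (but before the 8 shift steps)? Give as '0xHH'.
Register before byte 3: 0x86
Byte 3: 0x71
0x86 XOR 0x71 = 0xF7

Answer: 0xF7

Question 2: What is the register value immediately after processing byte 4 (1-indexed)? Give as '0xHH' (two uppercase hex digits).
After byte 1 (0xEC): reg=0x8A
After byte 2 (0xD1): reg=0x86
After byte 3 (0x71): reg=0xCB
After byte 4 (0x06): reg=0x6D

Answer: 0x6D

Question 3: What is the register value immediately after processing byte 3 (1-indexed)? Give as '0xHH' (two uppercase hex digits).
After byte 1 (0xEC): reg=0x8A
After byte 2 (0xD1): reg=0x86
After byte 3 (0x71): reg=0xCB

Answer: 0xCB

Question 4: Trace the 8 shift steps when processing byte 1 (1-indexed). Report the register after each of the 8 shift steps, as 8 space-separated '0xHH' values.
Answer: 0xDF 0xB9 0x75 0xEA 0xD3 0xA1 0x45 0x8A

Derivation:
Register before byte 1: 0x00
After XOR with byte 0xEC: 0xEC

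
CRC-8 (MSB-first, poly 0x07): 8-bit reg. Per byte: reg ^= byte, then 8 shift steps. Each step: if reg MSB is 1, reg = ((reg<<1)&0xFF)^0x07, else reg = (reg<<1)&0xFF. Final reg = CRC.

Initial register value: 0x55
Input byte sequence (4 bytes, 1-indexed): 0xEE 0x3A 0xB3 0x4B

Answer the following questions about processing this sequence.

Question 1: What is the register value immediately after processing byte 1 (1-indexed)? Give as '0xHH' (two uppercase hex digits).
After byte 1 (0xEE): reg=0x28

Answer: 0x28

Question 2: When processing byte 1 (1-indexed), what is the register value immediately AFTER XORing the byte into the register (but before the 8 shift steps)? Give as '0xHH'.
Answer: 0xBB

Derivation:
Register before byte 1: 0x55
Byte 1: 0xEE
0x55 XOR 0xEE = 0xBB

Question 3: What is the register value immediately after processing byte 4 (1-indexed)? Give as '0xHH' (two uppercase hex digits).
After byte 1 (0xEE): reg=0x28
After byte 2 (0x3A): reg=0x7E
After byte 3 (0xB3): reg=0x6D
After byte 4 (0x4B): reg=0xF2

Answer: 0xF2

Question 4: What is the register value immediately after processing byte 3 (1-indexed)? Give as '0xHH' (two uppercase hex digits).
Answer: 0x6D

Derivation:
After byte 1 (0xEE): reg=0x28
After byte 2 (0x3A): reg=0x7E
After byte 3 (0xB3): reg=0x6D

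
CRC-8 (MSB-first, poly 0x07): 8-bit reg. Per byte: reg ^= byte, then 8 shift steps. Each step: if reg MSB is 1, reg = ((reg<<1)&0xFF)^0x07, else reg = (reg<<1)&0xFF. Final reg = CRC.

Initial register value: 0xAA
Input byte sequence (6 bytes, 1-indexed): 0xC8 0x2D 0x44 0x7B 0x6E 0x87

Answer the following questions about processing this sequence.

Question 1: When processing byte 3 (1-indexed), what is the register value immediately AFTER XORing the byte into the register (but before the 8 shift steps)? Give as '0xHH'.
Answer: 0x58

Derivation:
Register before byte 3: 0x1C
Byte 3: 0x44
0x1C XOR 0x44 = 0x58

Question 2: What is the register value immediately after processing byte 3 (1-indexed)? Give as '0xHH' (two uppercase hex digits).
After byte 1 (0xC8): reg=0x29
After byte 2 (0x2D): reg=0x1C
After byte 3 (0x44): reg=0x8F

Answer: 0x8F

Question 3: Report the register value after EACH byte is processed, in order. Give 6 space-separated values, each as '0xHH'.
0x29 0x1C 0x8F 0xC2 0x4D 0x78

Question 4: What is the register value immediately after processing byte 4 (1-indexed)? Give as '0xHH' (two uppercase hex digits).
After byte 1 (0xC8): reg=0x29
After byte 2 (0x2D): reg=0x1C
After byte 3 (0x44): reg=0x8F
After byte 4 (0x7B): reg=0xC2

Answer: 0xC2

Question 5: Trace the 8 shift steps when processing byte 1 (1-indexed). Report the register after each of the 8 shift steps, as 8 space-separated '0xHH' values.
Register before byte 1: 0xAA
After XOR with byte 0xC8: 0x62

Answer: 0xC4 0x8F 0x19 0x32 0x64 0xC8 0x97 0x29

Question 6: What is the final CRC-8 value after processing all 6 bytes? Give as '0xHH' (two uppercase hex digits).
Answer: 0x78

Derivation:
After byte 1 (0xC8): reg=0x29
After byte 2 (0x2D): reg=0x1C
After byte 3 (0x44): reg=0x8F
After byte 4 (0x7B): reg=0xC2
After byte 5 (0x6E): reg=0x4D
After byte 6 (0x87): reg=0x78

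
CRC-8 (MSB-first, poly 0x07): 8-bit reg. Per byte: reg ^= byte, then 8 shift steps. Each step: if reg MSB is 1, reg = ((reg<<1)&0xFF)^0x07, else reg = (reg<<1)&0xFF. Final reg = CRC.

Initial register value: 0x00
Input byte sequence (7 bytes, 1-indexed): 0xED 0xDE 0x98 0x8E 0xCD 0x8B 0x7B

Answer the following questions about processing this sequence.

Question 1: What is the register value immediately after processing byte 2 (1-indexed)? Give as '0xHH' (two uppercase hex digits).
After byte 1 (0xED): reg=0x8D
After byte 2 (0xDE): reg=0xBE

Answer: 0xBE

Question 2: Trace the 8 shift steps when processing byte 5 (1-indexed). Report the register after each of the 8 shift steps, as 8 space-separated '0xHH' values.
After byte 1 (0xED): reg=0x8D
After byte 2 (0xDE): reg=0xBE
After byte 3 (0x98): reg=0xF2
After byte 4 (0x8E): reg=0x73
Register before byte 5: 0x73
After XOR with byte 0xCD: 0xBE

Answer: 0x7B 0xF6 0xEB 0xD1 0xA5 0x4D 0x9A 0x33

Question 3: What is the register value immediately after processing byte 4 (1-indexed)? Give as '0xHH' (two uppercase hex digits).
Answer: 0x73

Derivation:
After byte 1 (0xED): reg=0x8D
After byte 2 (0xDE): reg=0xBE
After byte 3 (0x98): reg=0xF2
After byte 4 (0x8E): reg=0x73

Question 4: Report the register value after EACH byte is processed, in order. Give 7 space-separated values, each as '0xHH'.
0x8D 0xBE 0xF2 0x73 0x33 0x21 0x81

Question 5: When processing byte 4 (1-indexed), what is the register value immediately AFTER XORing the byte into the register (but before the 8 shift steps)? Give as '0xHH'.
Answer: 0x7C

Derivation:
Register before byte 4: 0xF2
Byte 4: 0x8E
0xF2 XOR 0x8E = 0x7C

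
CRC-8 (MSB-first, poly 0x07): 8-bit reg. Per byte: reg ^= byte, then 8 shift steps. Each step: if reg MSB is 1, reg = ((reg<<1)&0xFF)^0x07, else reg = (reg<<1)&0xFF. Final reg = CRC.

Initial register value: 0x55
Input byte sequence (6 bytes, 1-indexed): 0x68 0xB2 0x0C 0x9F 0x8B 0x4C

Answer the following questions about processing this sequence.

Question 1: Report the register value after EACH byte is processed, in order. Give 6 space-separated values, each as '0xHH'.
0xB3 0x07 0x31 0x43 0x76 0xA6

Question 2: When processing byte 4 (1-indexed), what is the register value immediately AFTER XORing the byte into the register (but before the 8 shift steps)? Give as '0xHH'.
Answer: 0xAE

Derivation:
Register before byte 4: 0x31
Byte 4: 0x9F
0x31 XOR 0x9F = 0xAE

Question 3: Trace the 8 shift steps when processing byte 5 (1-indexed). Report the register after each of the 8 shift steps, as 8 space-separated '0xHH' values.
Answer: 0x97 0x29 0x52 0xA4 0x4F 0x9E 0x3B 0x76

Derivation:
After byte 1 (0x68): reg=0xB3
After byte 2 (0xB2): reg=0x07
After byte 3 (0x0C): reg=0x31
After byte 4 (0x9F): reg=0x43
Register before byte 5: 0x43
After XOR with byte 0x8B: 0xC8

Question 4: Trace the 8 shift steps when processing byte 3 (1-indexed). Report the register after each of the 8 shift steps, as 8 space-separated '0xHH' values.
After byte 1 (0x68): reg=0xB3
After byte 2 (0xB2): reg=0x07
Register before byte 3: 0x07
After XOR with byte 0x0C: 0x0B

Answer: 0x16 0x2C 0x58 0xB0 0x67 0xCE 0x9B 0x31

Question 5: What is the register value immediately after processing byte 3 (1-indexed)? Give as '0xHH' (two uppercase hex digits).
Answer: 0x31

Derivation:
After byte 1 (0x68): reg=0xB3
After byte 2 (0xB2): reg=0x07
After byte 3 (0x0C): reg=0x31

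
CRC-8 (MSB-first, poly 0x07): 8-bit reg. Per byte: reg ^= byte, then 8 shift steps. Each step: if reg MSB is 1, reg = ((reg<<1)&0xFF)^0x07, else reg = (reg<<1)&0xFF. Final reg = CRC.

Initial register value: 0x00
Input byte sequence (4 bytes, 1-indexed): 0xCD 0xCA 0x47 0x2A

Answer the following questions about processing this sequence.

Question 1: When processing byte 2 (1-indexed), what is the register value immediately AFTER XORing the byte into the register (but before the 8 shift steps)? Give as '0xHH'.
Register before byte 2: 0x6D
Byte 2: 0xCA
0x6D XOR 0xCA = 0xA7

Answer: 0xA7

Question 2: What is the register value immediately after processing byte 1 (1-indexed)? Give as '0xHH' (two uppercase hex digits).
Answer: 0x6D

Derivation:
After byte 1 (0xCD): reg=0x6D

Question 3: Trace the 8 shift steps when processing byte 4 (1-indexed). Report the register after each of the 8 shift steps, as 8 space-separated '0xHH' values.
Answer: 0x11 0x22 0x44 0x88 0x17 0x2E 0x5C 0xB8

Derivation:
After byte 1 (0xCD): reg=0x6D
After byte 2 (0xCA): reg=0x7C
After byte 3 (0x47): reg=0xA1
Register before byte 4: 0xA1
After XOR with byte 0x2A: 0x8B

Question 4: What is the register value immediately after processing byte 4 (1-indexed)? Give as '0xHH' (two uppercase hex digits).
Answer: 0xB8

Derivation:
After byte 1 (0xCD): reg=0x6D
After byte 2 (0xCA): reg=0x7C
After byte 3 (0x47): reg=0xA1
After byte 4 (0x2A): reg=0xB8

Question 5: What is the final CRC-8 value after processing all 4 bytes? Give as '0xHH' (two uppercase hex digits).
Answer: 0xB8

Derivation:
After byte 1 (0xCD): reg=0x6D
After byte 2 (0xCA): reg=0x7C
After byte 3 (0x47): reg=0xA1
After byte 4 (0x2A): reg=0xB8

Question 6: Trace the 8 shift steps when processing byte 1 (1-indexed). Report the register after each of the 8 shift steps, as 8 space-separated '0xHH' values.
Register before byte 1: 0x00
After XOR with byte 0xCD: 0xCD

Answer: 0x9D 0x3D 0x7A 0xF4 0xEF 0xD9 0xB5 0x6D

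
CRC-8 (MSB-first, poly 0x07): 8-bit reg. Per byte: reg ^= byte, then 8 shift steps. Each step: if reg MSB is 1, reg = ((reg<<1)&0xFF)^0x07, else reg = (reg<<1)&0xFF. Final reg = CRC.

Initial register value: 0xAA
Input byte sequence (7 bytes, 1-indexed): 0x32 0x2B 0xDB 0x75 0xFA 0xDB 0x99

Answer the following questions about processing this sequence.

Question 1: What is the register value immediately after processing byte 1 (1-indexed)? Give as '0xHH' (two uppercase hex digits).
Answer: 0xC1

Derivation:
After byte 1 (0x32): reg=0xC1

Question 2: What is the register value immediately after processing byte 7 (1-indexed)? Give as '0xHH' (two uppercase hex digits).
After byte 1 (0x32): reg=0xC1
After byte 2 (0x2B): reg=0x98
After byte 3 (0xDB): reg=0xCE
After byte 4 (0x75): reg=0x28
After byte 5 (0xFA): reg=0x30
After byte 6 (0xDB): reg=0x9F
After byte 7 (0x99): reg=0x12

Answer: 0x12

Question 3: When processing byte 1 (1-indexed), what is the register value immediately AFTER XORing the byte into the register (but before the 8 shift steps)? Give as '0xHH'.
Register before byte 1: 0xAA
Byte 1: 0x32
0xAA XOR 0x32 = 0x98

Answer: 0x98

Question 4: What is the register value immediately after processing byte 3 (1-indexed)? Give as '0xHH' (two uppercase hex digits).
Answer: 0xCE

Derivation:
After byte 1 (0x32): reg=0xC1
After byte 2 (0x2B): reg=0x98
After byte 3 (0xDB): reg=0xCE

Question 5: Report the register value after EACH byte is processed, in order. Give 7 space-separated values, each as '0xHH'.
0xC1 0x98 0xCE 0x28 0x30 0x9F 0x12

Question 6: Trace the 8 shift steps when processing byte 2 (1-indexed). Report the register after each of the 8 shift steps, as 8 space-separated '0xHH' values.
Answer: 0xD3 0xA1 0x45 0x8A 0x13 0x26 0x4C 0x98

Derivation:
After byte 1 (0x32): reg=0xC1
Register before byte 2: 0xC1
After XOR with byte 0x2B: 0xEA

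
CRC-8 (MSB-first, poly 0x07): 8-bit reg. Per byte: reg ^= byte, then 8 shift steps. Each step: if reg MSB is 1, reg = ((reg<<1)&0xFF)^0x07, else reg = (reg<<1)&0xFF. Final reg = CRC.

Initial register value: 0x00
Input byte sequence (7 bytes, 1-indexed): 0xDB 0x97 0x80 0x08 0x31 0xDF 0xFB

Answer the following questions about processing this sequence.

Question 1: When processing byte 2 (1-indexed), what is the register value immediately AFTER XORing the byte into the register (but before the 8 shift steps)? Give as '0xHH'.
Register before byte 2: 0x0F
Byte 2: 0x97
0x0F XOR 0x97 = 0x98

Answer: 0x98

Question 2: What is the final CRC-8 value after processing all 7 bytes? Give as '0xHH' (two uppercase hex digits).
After byte 1 (0xDB): reg=0x0F
After byte 2 (0x97): reg=0xC1
After byte 3 (0x80): reg=0xC0
After byte 4 (0x08): reg=0x76
After byte 5 (0x31): reg=0xD2
After byte 6 (0xDF): reg=0x23
After byte 7 (0xFB): reg=0x06

Answer: 0x06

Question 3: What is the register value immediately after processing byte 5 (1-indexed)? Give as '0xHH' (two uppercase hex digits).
Answer: 0xD2

Derivation:
After byte 1 (0xDB): reg=0x0F
After byte 2 (0x97): reg=0xC1
After byte 3 (0x80): reg=0xC0
After byte 4 (0x08): reg=0x76
After byte 5 (0x31): reg=0xD2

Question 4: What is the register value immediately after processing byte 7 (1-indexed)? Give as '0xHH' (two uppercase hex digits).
Answer: 0x06

Derivation:
After byte 1 (0xDB): reg=0x0F
After byte 2 (0x97): reg=0xC1
After byte 3 (0x80): reg=0xC0
After byte 4 (0x08): reg=0x76
After byte 5 (0x31): reg=0xD2
After byte 6 (0xDF): reg=0x23
After byte 7 (0xFB): reg=0x06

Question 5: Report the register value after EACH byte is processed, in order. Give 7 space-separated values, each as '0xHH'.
0x0F 0xC1 0xC0 0x76 0xD2 0x23 0x06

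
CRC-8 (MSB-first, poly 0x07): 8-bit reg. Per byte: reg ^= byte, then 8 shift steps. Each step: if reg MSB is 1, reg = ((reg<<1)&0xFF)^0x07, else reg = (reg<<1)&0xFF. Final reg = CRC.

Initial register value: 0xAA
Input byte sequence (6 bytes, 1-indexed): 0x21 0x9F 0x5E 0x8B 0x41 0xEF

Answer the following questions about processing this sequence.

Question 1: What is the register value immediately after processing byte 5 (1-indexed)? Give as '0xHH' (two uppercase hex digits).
After byte 1 (0x21): reg=0xB8
After byte 2 (0x9F): reg=0xF5
After byte 3 (0x5E): reg=0x58
After byte 4 (0x8B): reg=0x37
After byte 5 (0x41): reg=0x45

Answer: 0x45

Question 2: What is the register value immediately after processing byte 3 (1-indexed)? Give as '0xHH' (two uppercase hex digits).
Answer: 0x58

Derivation:
After byte 1 (0x21): reg=0xB8
After byte 2 (0x9F): reg=0xF5
After byte 3 (0x5E): reg=0x58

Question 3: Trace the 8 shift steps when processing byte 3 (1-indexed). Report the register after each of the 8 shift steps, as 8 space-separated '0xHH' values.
After byte 1 (0x21): reg=0xB8
After byte 2 (0x9F): reg=0xF5
Register before byte 3: 0xF5
After XOR with byte 0x5E: 0xAB

Answer: 0x51 0xA2 0x43 0x86 0x0B 0x16 0x2C 0x58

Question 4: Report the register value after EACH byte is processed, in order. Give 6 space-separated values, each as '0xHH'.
0xB8 0xF5 0x58 0x37 0x45 0x5F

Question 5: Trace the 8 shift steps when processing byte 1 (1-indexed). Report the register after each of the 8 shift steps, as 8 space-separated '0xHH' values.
Register before byte 1: 0xAA
After XOR with byte 0x21: 0x8B

Answer: 0x11 0x22 0x44 0x88 0x17 0x2E 0x5C 0xB8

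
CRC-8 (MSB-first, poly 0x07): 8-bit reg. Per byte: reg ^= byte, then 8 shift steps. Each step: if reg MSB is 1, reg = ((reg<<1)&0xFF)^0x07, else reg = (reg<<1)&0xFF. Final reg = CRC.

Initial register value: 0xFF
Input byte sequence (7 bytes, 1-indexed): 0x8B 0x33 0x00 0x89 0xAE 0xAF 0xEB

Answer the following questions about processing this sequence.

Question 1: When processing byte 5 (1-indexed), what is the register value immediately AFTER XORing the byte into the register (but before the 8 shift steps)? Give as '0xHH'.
Register before byte 5: 0x80
Byte 5: 0xAE
0x80 XOR 0xAE = 0x2E

Answer: 0x2E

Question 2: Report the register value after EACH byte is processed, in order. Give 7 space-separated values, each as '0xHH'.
0x4B 0x6F 0x0A 0x80 0xCA 0x3C 0x2B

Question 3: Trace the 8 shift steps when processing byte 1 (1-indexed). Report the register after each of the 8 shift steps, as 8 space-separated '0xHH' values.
Register before byte 1: 0xFF
After XOR with byte 0x8B: 0x74

Answer: 0xE8 0xD7 0xA9 0x55 0xAA 0x53 0xA6 0x4B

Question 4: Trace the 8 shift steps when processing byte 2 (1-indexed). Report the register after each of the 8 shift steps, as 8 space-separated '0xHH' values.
Answer: 0xF0 0xE7 0xC9 0x95 0x2D 0x5A 0xB4 0x6F

Derivation:
After byte 1 (0x8B): reg=0x4B
Register before byte 2: 0x4B
After XOR with byte 0x33: 0x78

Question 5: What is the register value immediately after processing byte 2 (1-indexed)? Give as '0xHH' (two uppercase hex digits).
After byte 1 (0x8B): reg=0x4B
After byte 2 (0x33): reg=0x6F

Answer: 0x6F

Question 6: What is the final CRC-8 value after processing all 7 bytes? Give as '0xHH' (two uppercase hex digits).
Answer: 0x2B

Derivation:
After byte 1 (0x8B): reg=0x4B
After byte 2 (0x33): reg=0x6F
After byte 3 (0x00): reg=0x0A
After byte 4 (0x89): reg=0x80
After byte 5 (0xAE): reg=0xCA
After byte 6 (0xAF): reg=0x3C
After byte 7 (0xEB): reg=0x2B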